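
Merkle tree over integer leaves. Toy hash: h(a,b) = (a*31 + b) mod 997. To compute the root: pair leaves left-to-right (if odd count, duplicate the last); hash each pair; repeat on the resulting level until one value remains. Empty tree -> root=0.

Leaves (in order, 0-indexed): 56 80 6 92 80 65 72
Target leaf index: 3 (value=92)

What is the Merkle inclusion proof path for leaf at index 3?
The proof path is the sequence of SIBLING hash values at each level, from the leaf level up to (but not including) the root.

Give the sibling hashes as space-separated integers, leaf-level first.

L0 (leaves): [56, 80, 6, 92, 80, 65, 72], target index=3
L1: h(56,80)=(56*31+80)%997=819 [pair 0] h(6,92)=(6*31+92)%997=278 [pair 1] h(80,65)=(80*31+65)%997=551 [pair 2] h(72,72)=(72*31+72)%997=310 [pair 3] -> [819, 278, 551, 310]
  Sibling for proof at L0: 6
L2: h(819,278)=(819*31+278)%997=742 [pair 0] h(551,310)=(551*31+310)%997=442 [pair 1] -> [742, 442]
  Sibling for proof at L1: 819
L3: h(742,442)=(742*31+442)%997=513 [pair 0] -> [513]
  Sibling for proof at L2: 442
Root: 513
Proof path (sibling hashes from leaf to root): [6, 819, 442]

Answer: 6 819 442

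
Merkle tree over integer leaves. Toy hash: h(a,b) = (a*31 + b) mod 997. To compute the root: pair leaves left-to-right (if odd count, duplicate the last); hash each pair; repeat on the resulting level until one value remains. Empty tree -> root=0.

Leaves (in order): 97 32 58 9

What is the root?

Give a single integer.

Answer: 304

Derivation:
L0: [97, 32, 58, 9]
L1: h(97,32)=(97*31+32)%997=48 h(58,9)=(58*31+9)%997=810 -> [48, 810]
L2: h(48,810)=(48*31+810)%997=304 -> [304]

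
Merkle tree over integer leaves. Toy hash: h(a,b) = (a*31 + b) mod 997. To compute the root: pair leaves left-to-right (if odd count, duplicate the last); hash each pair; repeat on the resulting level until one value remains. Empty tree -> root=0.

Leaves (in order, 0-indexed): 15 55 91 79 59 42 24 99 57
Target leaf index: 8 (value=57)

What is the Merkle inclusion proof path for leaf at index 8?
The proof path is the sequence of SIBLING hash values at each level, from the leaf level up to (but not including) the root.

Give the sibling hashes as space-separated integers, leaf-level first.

Answer: 57 827 542 414

Derivation:
L0 (leaves): [15, 55, 91, 79, 59, 42, 24, 99, 57], target index=8
L1: h(15,55)=(15*31+55)%997=520 [pair 0] h(91,79)=(91*31+79)%997=906 [pair 1] h(59,42)=(59*31+42)%997=874 [pair 2] h(24,99)=(24*31+99)%997=843 [pair 3] h(57,57)=(57*31+57)%997=827 [pair 4] -> [520, 906, 874, 843, 827]
  Sibling for proof at L0: 57
L2: h(520,906)=(520*31+906)%997=77 [pair 0] h(874,843)=(874*31+843)%997=21 [pair 1] h(827,827)=(827*31+827)%997=542 [pair 2] -> [77, 21, 542]
  Sibling for proof at L1: 827
L3: h(77,21)=(77*31+21)%997=414 [pair 0] h(542,542)=(542*31+542)%997=395 [pair 1] -> [414, 395]
  Sibling for proof at L2: 542
L4: h(414,395)=(414*31+395)%997=268 [pair 0] -> [268]
  Sibling for proof at L3: 414
Root: 268
Proof path (sibling hashes from leaf to root): [57, 827, 542, 414]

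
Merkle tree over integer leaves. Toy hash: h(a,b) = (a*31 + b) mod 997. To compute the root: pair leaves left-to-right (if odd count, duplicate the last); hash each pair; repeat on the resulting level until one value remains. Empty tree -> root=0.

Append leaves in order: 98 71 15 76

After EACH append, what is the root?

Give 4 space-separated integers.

Answer: 98 118 150 211

Derivation:
After append 98 (leaves=[98]):
  L0: [98]
  root=98
After append 71 (leaves=[98, 71]):
  L0: [98, 71]
  L1: h(98,71)=(98*31+71)%997=118 -> [118]
  root=118
After append 15 (leaves=[98, 71, 15]):
  L0: [98, 71, 15]
  L1: h(98,71)=(98*31+71)%997=118 h(15,15)=(15*31+15)%997=480 -> [118, 480]
  L2: h(118,480)=(118*31+480)%997=150 -> [150]
  root=150
After append 76 (leaves=[98, 71, 15, 76]):
  L0: [98, 71, 15, 76]
  L1: h(98,71)=(98*31+71)%997=118 h(15,76)=(15*31+76)%997=541 -> [118, 541]
  L2: h(118,541)=(118*31+541)%997=211 -> [211]
  root=211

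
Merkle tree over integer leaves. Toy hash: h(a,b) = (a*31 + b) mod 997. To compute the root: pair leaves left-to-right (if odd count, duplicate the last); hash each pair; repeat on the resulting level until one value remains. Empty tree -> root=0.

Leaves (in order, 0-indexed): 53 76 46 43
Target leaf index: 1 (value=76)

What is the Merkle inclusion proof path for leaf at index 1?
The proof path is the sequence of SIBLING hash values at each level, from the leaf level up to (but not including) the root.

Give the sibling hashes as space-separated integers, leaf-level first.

L0 (leaves): [53, 76, 46, 43], target index=1
L1: h(53,76)=(53*31+76)%997=722 [pair 0] h(46,43)=(46*31+43)%997=472 [pair 1] -> [722, 472]
  Sibling for proof at L0: 53
L2: h(722,472)=(722*31+472)%997=920 [pair 0] -> [920]
  Sibling for proof at L1: 472
Root: 920
Proof path (sibling hashes from leaf to root): [53, 472]

Answer: 53 472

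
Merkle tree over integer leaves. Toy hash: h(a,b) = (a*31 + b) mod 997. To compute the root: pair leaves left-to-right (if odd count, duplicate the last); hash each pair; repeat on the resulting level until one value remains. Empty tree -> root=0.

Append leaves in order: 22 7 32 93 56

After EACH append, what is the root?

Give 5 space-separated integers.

After append 22 (leaves=[22]):
  L0: [22]
  root=22
After append 7 (leaves=[22, 7]):
  L0: [22, 7]
  L1: h(22,7)=(22*31+7)%997=689 -> [689]
  root=689
After append 32 (leaves=[22, 7, 32]):
  L0: [22, 7, 32]
  L1: h(22,7)=(22*31+7)%997=689 h(32,32)=(32*31+32)%997=27 -> [689, 27]
  L2: h(689,27)=(689*31+27)%997=449 -> [449]
  root=449
After append 93 (leaves=[22, 7, 32, 93]):
  L0: [22, 7, 32, 93]
  L1: h(22,7)=(22*31+7)%997=689 h(32,93)=(32*31+93)%997=88 -> [689, 88]
  L2: h(689,88)=(689*31+88)%997=510 -> [510]
  root=510
After append 56 (leaves=[22, 7, 32, 93, 56]):
  L0: [22, 7, 32, 93, 56]
  L1: h(22,7)=(22*31+7)%997=689 h(32,93)=(32*31+93)%997=88 h(56,56)=(56*31+56)%997=795 -> [689, 88, 795]
  L2: h(689,88)=(689*31+88)%997=510 h(795,795)=(795*31+795)%997=515 -> [510, 515]
  L3: h(510,515)=(510*31+515)%997=373 -> [373]
  root=373

Answer: 22 689 449 510 373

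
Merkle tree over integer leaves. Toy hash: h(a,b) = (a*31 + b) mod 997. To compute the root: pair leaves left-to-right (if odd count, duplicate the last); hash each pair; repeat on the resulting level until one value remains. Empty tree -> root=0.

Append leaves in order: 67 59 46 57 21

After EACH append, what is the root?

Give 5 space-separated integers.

Answer: 67 142 889 900 551

Derivation:
After append 67 (leaves=[67]):
  L0: [67]
  root=67
After append 59 (leaves=[67, 59]):
  L0: [67, 59]
  L1: h(67,59)=(67*31+59)%997=142 -> [142]
  root=142
After append 46 (leaves=[67, 59, 46]):
  L0: [67, 59, 46]
  L1: h(67,59)=(67*31+59)%997=142 h(46,46)=(46*31+46)%997=475 -> [142, 475]
  L2: h(142,475)=(142*31+475)%997=889 -> [889]
  root=889
After append 57 (leaves=[67, 59, 46, 57]):
  L0: [67, 59, 46, 57]
  L1: h(67,59)=(67*31+59)%997=142 h(46,57)=(46*31+57)%997=486 -> [142, 486]
  L2: h(142,486)=(142*31+486)%997=900 -> [900]
  root=900
After append 21 (leaves=[67, 59, 46, 57, 21]):
  L0: [67, 59, 46, 57, 21]
  L1: h(67,59)=(67*31+59)%997=142 h(46,57)=(46*31+57)%997=486 h(21,21)=(21*31+21)%997=672 -> [142, 486, 672]
  L2: h(142,486)=(142*31+486)%997=900 h(672,672)=(672*31+672)%997=567 -> [900, 567]
  L3: h(900,567)=(900*31+567)%997=551 -> [551]
  root=551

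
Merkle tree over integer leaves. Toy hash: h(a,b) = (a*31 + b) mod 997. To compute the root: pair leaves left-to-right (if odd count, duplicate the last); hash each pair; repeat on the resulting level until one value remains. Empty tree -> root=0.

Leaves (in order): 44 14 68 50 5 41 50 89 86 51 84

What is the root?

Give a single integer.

Answer: 136

Derivation:
L0: [44, 14, 68, 50, 5, 41, 50, 89, 86, 51, 84]
L1: h(44,14)=(44*31+14)%997=381 h(68,50)=(68*31+50)%997=164 h(5,41)=(5*31+41)%997=196 h(50,89)=(50*31+89)%997=642 h(86,51)=(86*31+51)%997=723 h(84,84)=(84*31+84)%997=694 -> [381, 164, 196, 642, 723, 694]
L2: h(381,164)=(381*31+164)%997=11 h(196,642)=(196*31+642)%997=736 h(723,694)=(723*31+694)%997=176 -> [11, 736, 176]
L3: h(11,736)=(11*31+736)%997=80 h(176,176)=(176*31+176)%997=647 -> [80, 647]
L4: h(80,647)=(80*31+647)%997=136 -> [136]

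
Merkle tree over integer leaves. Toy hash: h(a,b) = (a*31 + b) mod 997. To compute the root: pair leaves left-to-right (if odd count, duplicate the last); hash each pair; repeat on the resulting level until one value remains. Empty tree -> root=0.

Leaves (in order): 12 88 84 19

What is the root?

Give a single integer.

L0: [12, 88, 84, 19]
L1: h(12,88)=(12*31+88)%997=460 h(84,19)=(84*31+19)%997=629 -> [460, 629]
L2: h(460,629)=(460*31+629)%997=931 -> [931]

Answer: 931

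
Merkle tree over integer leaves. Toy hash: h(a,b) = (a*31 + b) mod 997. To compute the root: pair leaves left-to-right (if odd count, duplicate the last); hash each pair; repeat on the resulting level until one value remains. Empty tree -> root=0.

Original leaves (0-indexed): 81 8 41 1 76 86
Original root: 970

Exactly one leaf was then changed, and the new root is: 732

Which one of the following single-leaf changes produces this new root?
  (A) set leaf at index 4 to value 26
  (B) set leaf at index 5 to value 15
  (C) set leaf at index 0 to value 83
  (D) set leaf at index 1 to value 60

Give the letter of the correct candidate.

Answer: C

Derivation:
Original leaves: [81, 8, 41, 1, 76, 86]
Target new root: 732
Try each candidate change and compute the resulting root:
Candidate A: set leaf[4] = 26 -> leaves = [81, 8, 41, 1, 26, 86]
  L0: [81, 8, 41, 1, 26, 86]
  L1: h(81,8)=(81*31+8)%997=525 h(41,1)=(41*31+1)%997=275 h(26,86)=(26*31+86)%997=892 -> [525, 275, 892]
  L2: h(525,275)=(525*31+275)%997=598 h(892,892)=(892*31+892)%997=628 -> [598, 628]
  L3: h(598,628)=(598*31+628)%997=223 -> [223]
  root = 223 != target 732
Candidate B: set leaf[5] = 15 -> leaves = [81, 8, 41, 1, 76, 15]
  L0: [81, 8, 41, 1, 76, 15]
  L1: h(81,8)=(81*31+8)%997=525 h(41,1)=(41*31+1)%997=275 h(76,15)=(76*31+15)%997=377 -> [525, 275, 377]
  L2: h(525,275)=(525*31+275)%997=598 h(377,377)=(377*31+377)%997=100 -> [598, 100]
  L3: h(598,100)=(598*31+100)%997=692 -> [692]
  root = 692 != target 732
Candidate C: set leaf[0] = 83 -> leaves = [83, 8, 41, 1, 76, 86]
  L0: [83, 8, 41, 1, 76, 86]
  L1: h(83,8)=(83*31+8)%997=587 h(41,1)=(41*31+1)%997=275 h(76,86)=(76*31+86)%997=448 -> [587, 275, 448]
  L2: h(587,275)=(587*31+275)%997=526 h(448,448)=(448*31+448)%997=378 -> [526, 378]
  L3: h(526,378)=(526*31+378)%997=732 -> [732]
  root = 732 == target 732  ** MATCH **
Candidate D: set leaf[1] = 60 -> leaves = [81, 60, 41, 1, 76, 86]
  L0: [81, 60, 41, 1, 76, 86]
  L1: h(81,60)=(81*31+60)%997=577 h(41,1)=(41*31+1)%997=275 h(76,86)=(76*31+86)%997=448 -> [577, 275, 448]
  L2: h(577,275)=(577*31+275)%997=216 h(448,448)=(448*31+448)%997=378 -> [216, 378]
  L3: h(216,378)=(216*31+378)%997=95 -> [95]
  root = 95 != target 732
Candidate C produces the target root.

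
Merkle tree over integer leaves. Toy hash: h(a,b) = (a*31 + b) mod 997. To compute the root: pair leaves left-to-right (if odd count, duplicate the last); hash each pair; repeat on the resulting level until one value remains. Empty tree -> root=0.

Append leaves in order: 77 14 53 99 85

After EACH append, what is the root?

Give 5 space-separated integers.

Answer: 77 407 355 401 768

Derivation:
After append 77 (leaves=[77]):
  L0: [77]
  root=77
After append 14 (leaves=[77, 14]):
  L0: [77, 14]
  L1: h(77,14)=(77*31+14)%997=407 -> [407]
  root=407
After append 53 (leaves=[77, 14, 53]):
  L0: [77, 14, 53]
  L1: h(77,14)=(77*31+14)%997=407 h(53,53)=(53*31+53)%997=699 -> [407, 699]
  L2: h(407,699)=(407*31+699)%997=355 -> [355]
  root=355
After append 99 (leaves=[77, 14, 53, 99]):
  L0: [77, 14, 53, 99]
  L1: h(77,14)=(77*31+14)%997=407 h(53,99)=(53*31+99)%997=745 -> [407, 745]
  L2: h(407,745)=(407*31+745)%997=401 -> [401]
  root=401
After append 85 (leaves=[77, 14, 53, 99, 85]):
  L0: [77, 14, 53, 99, 85]
  L1: h(77,14)=(77*31+14)%997=407 h(53,99)=(53*31+99)%997=745 h(85,85)=(85*31+85)%997=726 -> [407, 745, 726]
  L2: h(407,745)=(407*31+745)%997=401 h(726,726)=(726*31+726)%997=301 -> [401, 301]
  L3: h(401,301)=(401*31+301)%997=768 -> [768]
  root=768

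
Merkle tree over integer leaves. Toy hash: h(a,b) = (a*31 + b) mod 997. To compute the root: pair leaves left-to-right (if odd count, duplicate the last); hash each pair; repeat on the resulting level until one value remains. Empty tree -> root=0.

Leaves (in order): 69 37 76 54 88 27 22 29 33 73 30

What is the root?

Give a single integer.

Answer: 200

Derivation:
L0: [69, 37, 76, 54, 88, 27, 22, 29, 33, 73, 30]
L1: h(69,37)=(69*31+37)%997=182 h(76,54)=(76*31+54)%997=416 h(88,27)=(88*31+27)%997=761 h(22,29)=(22*31+29)%997=711 h(33,73)=(33*31+73)%997=99 h(30,30)=(30*31+30)%997=960 -> [182, 416, 761, 711, 99, 960]
L2: h(182,416)=(182*31+416)%997=76 h(761,711)=(761*31+711)%997=374 h(99,960)=(99*31+960)%997=41 -> [76, 374, 41]
L3: h(76,374)=(76*31+374)%997=736 h(41,41)=(41*31+41)%997=315 -> [736, 315]
L4: h(736,315)=(736*31+315)%997=200 -> [200]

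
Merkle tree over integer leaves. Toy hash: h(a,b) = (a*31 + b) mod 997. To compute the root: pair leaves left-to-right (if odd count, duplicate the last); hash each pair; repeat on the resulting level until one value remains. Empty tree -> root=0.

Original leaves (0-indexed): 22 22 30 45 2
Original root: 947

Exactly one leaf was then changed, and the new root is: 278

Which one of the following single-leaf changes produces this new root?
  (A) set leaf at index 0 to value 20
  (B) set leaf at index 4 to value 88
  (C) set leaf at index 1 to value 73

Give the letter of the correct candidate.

Original leaves: [22, 22, 30, 45, 2]
Target new root: 278
Try each candidate change and compute the resulting root:
Candidate A: set leaf[0] = 20 -> leaves = [20, 22, 30, 45, 2]
  L0: [20, 22, 30, 45, 2]
  L1: h(20,22)=(20*31+22)%997=642 h(30,45)=(30*31+45)%997=975 h(2,2)=(2*31+2)%997=64 -> [642, 975, 64]
  L2: h(642,975)=(642*31+975)%997=937 h(64,64)=(64*31+64)%997=54 -> [937, 54]
  L3: h(937,54)=(937*31+54)%997=188 -> [188]
  root = 188 != target 278
Candidate B: set leaf[4] = 88 -> leaves = [22, 22, 30, 45, 88]
  L0: [22, 22, 30, 45, 88]
  L1: h(22,22)=(22*31+22)%997=704 h(30,45)=(30*31+45)%997=975 h(88,88)=(88*31+88)%997=822 -> [704, 975, 822]
  L2: h(704,975)=(704*31+975)%997=865 h(822,822)=(822*31+822)%997=382 -> [865, 382]
  L3: h(865,382)=(865*31+382)%997=278 -> [278]
  root = 278 == target 278  ** MATCH **
Candidate C: set leaf[1] = 73 -> leaves = [22, 73, 30, 45, 2]
  L0: [22, 73, 30, 45, 2]
  L1: h(22,73)=(22*31+73)%997=755 h(30,45)=(30*31+45)%997=975 h(2,2)=(2*31+2)%997=64 -> [755, 975, 64]
  L2: h(755,975)=(755*31+975)%997=452 h(64,64)=(64*31+64)%997=54 -> [452, 54]
  L3: h(452,54)=(452*31+54)%997=108 -> [108]
  root = 108 != target 278
Candidate B produces the target root.

Answer: B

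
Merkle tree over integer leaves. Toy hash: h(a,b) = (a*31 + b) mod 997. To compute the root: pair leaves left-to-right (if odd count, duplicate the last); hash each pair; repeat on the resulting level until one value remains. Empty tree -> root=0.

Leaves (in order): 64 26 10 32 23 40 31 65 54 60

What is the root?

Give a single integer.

Answer: 411

Derivation:
L0: [64, 26, 10, 32, 23, 40, 31, 65, 54, 60]
L1: h(64,26)=(64*31+26)%997=16 h(10,32)=(10*31+32)%997=342 h(23,40)=(23*31+40)%997=753 h(31,65)=(31*31+65)%997=29 h(54,60)=(54*31+60)%997=737 -> [16, 342, 753, 29, 737]
L2: h(16,342)=(16*31+342)%997=838 h(753,29)=(753*31+29)%997=441 h(737,737)=(737*31+737)%997=653 -> [838, 441, 653]
L3: h(838,441)=(838*31+441)%997=497 h(653,653)=(653*31+653)%997=956 -> [497, 956]
L4: h(497,956)=(497*31+956)%997=411 -> [411]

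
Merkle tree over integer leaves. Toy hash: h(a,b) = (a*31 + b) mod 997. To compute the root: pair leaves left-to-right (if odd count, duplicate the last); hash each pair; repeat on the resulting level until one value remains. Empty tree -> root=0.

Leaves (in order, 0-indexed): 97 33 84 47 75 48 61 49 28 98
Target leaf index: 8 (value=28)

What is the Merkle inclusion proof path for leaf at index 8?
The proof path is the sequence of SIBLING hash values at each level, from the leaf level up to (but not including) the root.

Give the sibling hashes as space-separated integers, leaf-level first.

L0 (leaves): [97, 33, 84, 47, 75, 48, 61, 49, 28, 98], target index=8
L1: h(97,33)=(97*31+33)%997=49 [pair 0] h(84,47)=(84*31+47)%997=657 [pair 1] h(75,48)=(75*31+48)%997=379 [pair 2] h(61,49)=(61*31+49)%997=943 [pair 3] h(28,98)=(28*31+98)%997=966 [pair 4] -> [49, 657, 379, 943, 966]
  Sibling for proof at L0: 98
L2: h(49,657)=(49*31+657)%997=182 [pair 0] h(379,943)=(379*31+943)%997=728 [pair 1] h(966,966)=(966*31+966)%997=5 [pair 2] -> [182, 728, 5]
  Sibling for proof at L1: 966
L3: h(182,728)=(182*31+728)%997=388 [pair 0] h(5,5)=(5*31+5)%997=160 [pair 1] -> [388, 160]
  Sibling for proof at L2: 5
L4: h(388,160)=(388*31+160)%997=224 [pair 0] -> [224]
  Sibling for proof at L3: 388
Root: 224
Proof path (sibling hashes from leaf to root): [98, 966, 5, 388]

Answer: 98 966 5 388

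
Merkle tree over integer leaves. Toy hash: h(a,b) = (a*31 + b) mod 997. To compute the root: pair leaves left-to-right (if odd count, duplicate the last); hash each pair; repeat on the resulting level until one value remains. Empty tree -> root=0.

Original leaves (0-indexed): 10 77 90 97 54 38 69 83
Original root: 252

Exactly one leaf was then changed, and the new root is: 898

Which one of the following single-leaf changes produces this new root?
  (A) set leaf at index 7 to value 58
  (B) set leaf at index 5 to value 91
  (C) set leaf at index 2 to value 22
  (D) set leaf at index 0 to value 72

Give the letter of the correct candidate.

Answer: B

Derivation:
Original leaves: [10, 77, 90, 97, 54, 38, 69, 83]
Target new root: 898
Try each candidate change and compute the resulting root:
Candidate A: set leaf[7] = 58 -> leaves = [10, 77, 90, 97, 54, 38, 69, 58]
  L0: [10, 77, 90, 97, 54, 38, 69, 58]
  L1: h(10,77)=(10*31+77)%997=387 h(90,97)=(90*31+97)%997=893 h(54,38)=(54*31+38)%997=715 h(69,58)=(69*31+58)%997=203 -> [387, 893, 715, 203]
  L2: h(387,893)=(387*31+893)%997=926 h(715,203)=(715*31+203)%997=434 -> [926, 434]
  L3: h(926,434)=(926*31+434)%997=227 -> [227]
  root = 227 != target 898
Candidate B: set leaf[5] = 91 -> leaves = [10, 77, 90, 97, 54, 91, 69, 83]
  L0: [10, 77, 90, 97, 54, 91, 69, 83]
  L1: h(10,77)=(10*31+77)%997=387 h(90,97)=(90*31+97)%997=893 h(54,91)=(54*31+91)%997=768 h(69,83)=(69*31+83)%997=228 -> [387, 893, 768, 228]
  L2: h(387,893)=(387*31+893)%997=926 h(768,228)=(768*31+228)%997=108 -> [926, 108]
  L3: h(926,108)=(926*31+108)%997=898 -> [898]
  root = 898 == target 898  ** MATCH **
Candidate C: set leaf[2] = 22 -> leaves = [10, 77, 22, 97, 54, 38, 69, 83]
  L0: [10, 77, 22, 97, 54, 38, 69, 83]
  L1: h(10,77)=(10*31+77)%997=387 h(22,97)=(22*31+97)%997=779 h(54,38)=(54*31+38)%997=715 h(69,83)=(69*31+83)%997=228 -> [387, 779, 715, 228]
  L2: h(387,779)=(387*31+779)%997=812 h(715,228)=(715*31+228)%997=459 -> [812, 459]
  L3: h(812,459)=(812*31+459)%997=706 -> [706]
  root = 706 != target 898
Candidate D: set leaf[0] = 72 -> leaves = [72, 77, 90, 97, 54, 38, 69, 83]
  L0: [72, 77, 90, 97, 54, 38, 69, 83]
  L1: h(72,77)=(72*31+77)%997=315 h(90,97)=(90*31+97)%997=893 h(54,38)=(54*31+38)%997=715 h(69,83)=(69*31+83)%997=228 -> [315, 893, 715, 228]
  L2: h(315,893)=(315*31+893)%997=688 h(715,228)=(715*31+228)%997=459 -> [688, 459]
  L3: h(688,459)=(688*31+459)%997=850 -> [850]
  root = 850 != target 898
Candidate B produces the target root.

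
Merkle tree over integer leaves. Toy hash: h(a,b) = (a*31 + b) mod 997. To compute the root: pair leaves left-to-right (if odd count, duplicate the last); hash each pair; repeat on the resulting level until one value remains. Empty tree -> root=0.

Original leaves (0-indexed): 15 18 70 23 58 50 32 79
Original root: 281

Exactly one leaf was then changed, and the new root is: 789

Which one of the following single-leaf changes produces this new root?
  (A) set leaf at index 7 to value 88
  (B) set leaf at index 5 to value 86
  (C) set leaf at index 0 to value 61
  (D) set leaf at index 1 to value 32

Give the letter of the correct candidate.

Answer: C

Derivation:
Original leaves: [15, 18, 70, 23, 58, 50, 32, 79]
Target new root: 789
Try each candidate change and compute the resulting root:
Candidate A: set leaf[7] = 88 -> leaves = [15, 18, 70, 23, 58, 50, 32, 88]
  L0: [15, 18, 70, 23, 58, 50, 32, 88]
  L1: h(15,18)=(15*31+18)%997=483 h(70,23)=(70*31+23)%997=199 h(58,50)=(58*31+50)%997=851 h(32,88)=(32*31+88)%997=83 -> [483, 199, 851, 83]
  L2: h(483,199)=(483*31+199)%997=217 h(851,83)=(851*31+83)%997=542 -> [217, 542]
  L3: h(217,542)=(217*31+542)%997=290 -> [290]
  root = 290 != target 789
Candidate B: set leaf[5] = 86 -> leaves = [15, 18, 70, 23, 58, 86, 32, 79]
  L0: [15, 18, 70, 23, 58, 86, 32, 79]
  L1: h(15,18)=(15*31+18)%997=483 h(70,23)=(70*31+23)%997=199 h(58,86)=(58*31+86)%997=887 h(32,79)=(32*31+79)%997=74 -> [483, 199, 887, 74]
  L2: h(483,199)=(483*31+199)%997=217 h(887,74)=(887*31+74)%997=652 -> [217, 652]
  L3: h(217,652)=(217*31+652)%997=400 -> [400]
  root = 400 != target 789
Candidate C: set leaf[0] = 61 -> leaves = [61, 18, 70, 23, 58, 50, 32, 79]
  L0: [61, 18, 70, 23, 58, 50, 32, 79]
  L1: h(61,18)=(61*31+18)%997=912 h(70,23)=(70*31+23)%997=199 h(58,50)=(58*31+50)%997=851 h(32,79)=(32*31+79)%997=74 -> [912, 199, 851, 74]
  L2: h(912,199)=(912*31+199)%997=555 h(851,74)=(851*31+74)%997=533 -> [555, 533]
  L3: h(555,533)=(555*31+533)%997=789 -> [789]
  root = 789 == target 789  ** MATCH **
Candidate D: set leaf[1] = 32 -> leaves = [15, 32, 70, 23, 58, 50, 32, 79]
  L0: [15, 32, 70, 23, 58, 50, 32, 79]
  L1: h(15,32)=(15*31+32)%997=497 h(70,23)=(70*31+23)%997=199 h(58,50)=(58*31+50)%997=851 h(32,79)=(32*31+79)%997=74 -> [497, 199, 851, 74]
  L2: h(497,199)=(497*31+199)%997=651 h(851,74)=(851*31+74)%997=533 -> [651, 533]
  L3: h(651,533)=(651*31+533)%997=774 -> [774]
  root = 774 != target 789
Candidate C produces the target root.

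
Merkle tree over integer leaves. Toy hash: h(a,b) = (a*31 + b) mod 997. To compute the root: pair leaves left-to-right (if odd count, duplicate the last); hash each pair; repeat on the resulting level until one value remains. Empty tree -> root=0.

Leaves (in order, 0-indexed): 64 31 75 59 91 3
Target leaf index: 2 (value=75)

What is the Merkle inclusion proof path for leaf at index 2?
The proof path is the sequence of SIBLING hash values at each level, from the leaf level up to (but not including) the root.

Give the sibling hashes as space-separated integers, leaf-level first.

L0 (leaves): [64, 31, 75, 59, 91, 3], target index=2
L1: h(64,31)=(64*31+31)%997=21 [pair 0] h(75,59)=(75*31+59)%997=390 [pair 1] h(91,3)=(91*31+3)%997=830 [pair 2] -> [21, 390, 830]
  Sibling for proof at L0: 59
L2: h(21,390)=(21*31+390)%997=44 [pair 0] h(830,830)=(830*31+830)%997=638 [pair 1] -> [44, 638]
  Sibling for proof at L1: 21
L3: h(44,638)=(44*31+638)%997=8 [pair 0] -> [8]
  Sibling for proof at L2: 638
Root: 8
Proof path (sibling hashes from leaf to root): [59, 21, 638]

Answer: 59 21 638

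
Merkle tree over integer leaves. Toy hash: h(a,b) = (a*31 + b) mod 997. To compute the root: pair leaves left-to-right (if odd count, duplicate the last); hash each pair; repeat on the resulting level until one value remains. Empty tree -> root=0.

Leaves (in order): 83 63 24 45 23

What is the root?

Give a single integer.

Answer: 971

Derivation:
L0: [83, 63, 24, 45, 23]
L1: h(83,63)=(83*31+63)%997=642 h(24,45)=(24*31+45)%997=789 h(23,23)=(23*31+23)%997=736 -> [642, 789, 736]
L2: h(642,789)=(642*31+789)%997=751 h(736,736)=(736*31+736)%997=621 -> [751, 621]
L3: h(751,621)=(751*31+621)%997=971 -> [971]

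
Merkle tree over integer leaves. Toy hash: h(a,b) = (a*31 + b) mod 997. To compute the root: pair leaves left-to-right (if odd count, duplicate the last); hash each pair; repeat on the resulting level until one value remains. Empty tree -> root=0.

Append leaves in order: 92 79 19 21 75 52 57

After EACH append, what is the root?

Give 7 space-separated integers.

Answer: 92 937 742 744 164 425 869

Derivation:
After append 92 (leaves=[92]):
  L0: [92]
  root=92
After append 79 (leaves=[92, 79]):
  L0: [92, 79]
  L1: h(92,79)=(92*31+79)%997=937 -> [937]
  root=937
After append 19 (leaves=[92, 79, 19]):
  L0: [92, 79, 19]
  L1: h(92,79)=(92*31+79)%997=937 h(19,19)=(19*31+19)%997=608 -> [937, 608]
  L2: h(937,608)=(937*31+608)%997=742 -> [742]
  root=742
After append 21 (leaves=[92, 79, 19, 21]):
  L0: [92, 79, 19, 21]
  L1: h(92,79)=(92*31+79)%997=937 h(19,21)=(19*31+21)%997=610 -> [937, 610]
  L2: h(937,610)=(937*31+610)%997=744 -> [744]
  root=744
After append 75 (leaves=[92, 79, 19, 21, 75]):
  L0: [92, 79, 19, 21, 75]
  L1: h(92,79)=(92*31+79)%997=937 h(19,21)=(19*31+21)%997=610 h(75,75)=(75*31+75)%997=406 -> [937, 610, 406]
  L2: h(937,610)=(937*31+610)%997=744 h(406,406)=(406*31+406)%997=31 -> [744, 31]
  L3: h(744,31)=(744*31+31)%997=164 -> [164]
  root=164
After append 52 (leaves=[92, 79, 19, 21, 75, 52]):
  L0: [92, 79, 19, 21, 75, 52]
  L1: h(92,79)=(92*31+79)%997=937 h(19,21)=(19*31+21)%997=610 h(75,52)=(75*31+52)%997=383 -> [937, 610, 383]
  L2: h(937,610)=(937*31+610)%997=744 h(383,383)=(383*31+383)%997=292 -> [744, 292]
  L3: h(744,292)=(744*31+292)%997=425 -> [425]
  root=425
After append 57 (leaves=[92, 79, 19, 21, 75, 52, 57]):
  L0: [92, 79, 19, 21, 75, 52, 57]
  L1: h(92,79)=(92*31+79)%997=937 h(19,21)=(19*31+21)%997=610 h(75,52)=(75*31+52)%997=383 h(57,57)=(57*31+57)%997=827 -> [937, 610, 383, 827]
  L2: h(937,610)=(937*31+610)%997=744 h(383,827)=(383*31+827)%997=736 -> [744, 736]
  L3: h(744,736)=(744*31+736)%997=869 -> [869]
  root=869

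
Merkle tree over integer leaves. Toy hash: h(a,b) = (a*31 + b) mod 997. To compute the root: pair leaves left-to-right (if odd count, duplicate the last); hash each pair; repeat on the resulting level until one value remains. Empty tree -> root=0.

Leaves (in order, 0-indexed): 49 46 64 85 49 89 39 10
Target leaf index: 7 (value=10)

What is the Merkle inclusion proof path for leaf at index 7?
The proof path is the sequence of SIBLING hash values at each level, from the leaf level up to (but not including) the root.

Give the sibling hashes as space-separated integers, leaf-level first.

Answer: 39 611 734

Derivation:
L0 (leaves): [49, 46, 64, 85, 49, 89, 39, 10], target index=7
L1: h(49,46)=(49*31+46)%997=568 [pair 0] h(64,85)=(64*31+85)%997=75 [pair 1] h(49,89)=(49*31+89)%997=611 [pair 2] h(39,10)=(39*31+10)%997=222 [pair 3] -> [568, 75, 611, 222]
  Sibling for proof at L0: 39
L2: h(568,75)=(568*31+75)%997=734 [pair 0] h(611,222)=(611*31+222)%997=220 [pair 1] -> [734, 220]
  Sibling for proof at L1: 611
L3: h(734,220)=(734*31+220)%997=43 [pair 0] -> [43]
  Sibling for proof at L2: 734
Root: 43
Proof path (sibling hashes from leaf to root): [39, 611, 734]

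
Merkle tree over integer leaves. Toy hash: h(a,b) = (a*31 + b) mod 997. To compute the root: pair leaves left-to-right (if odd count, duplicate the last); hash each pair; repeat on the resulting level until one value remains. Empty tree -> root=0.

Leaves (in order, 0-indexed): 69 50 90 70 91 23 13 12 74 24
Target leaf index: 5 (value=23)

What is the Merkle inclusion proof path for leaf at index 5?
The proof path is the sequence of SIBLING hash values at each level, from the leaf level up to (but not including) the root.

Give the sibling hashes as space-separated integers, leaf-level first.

L0 (leaves): [69, 50, 90, 70, 91, 23, 13, 12, 74, 24], target index=5
L1: h(69,50)=(69*31+50)%997=195 [pair 0] h(90,70)=(90*31+70)%997=866 [pair 1] h(91,23)=(91*31+23)%997=850 [pair 2] h(13,12)=(13*31+12)%997=415 [pair 3] h(74,24)=(74*31+24)%997=324 [pair 4] -> [195, 866, 850, 415, 324]
  Sibling for proof at L0: 91
L2: h(195,866)=(195*31+866)%997=929 [pair 0] h(850,415)=(850*31+415)%997=843 [pair 1] h(324,324)=(324*31+324)%997=398 [pair 2] -> [929, 843, 398]
  Sibling for proof at L1: 415
L3: h(929,843)=(929*31+843)%997=729 [pair 0] h(398,398)=(398*31+398)%997=772 [pair 1] -> [729, 772]
  Sibling for proof at L2: 929
L4: h(729,772)=(729*31+772)%997=440 [pair 0] -> [440]
  Sibling for proof at L3: 772
Root: 440
Proof path (sibling hashes from leaf to root): [91, 415, 929, 772]

Answer: 91 415 929 772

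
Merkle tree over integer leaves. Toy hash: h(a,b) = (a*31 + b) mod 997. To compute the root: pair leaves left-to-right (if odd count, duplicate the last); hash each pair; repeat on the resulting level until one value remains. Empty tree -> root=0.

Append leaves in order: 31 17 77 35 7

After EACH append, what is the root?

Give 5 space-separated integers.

After append 31 (leaves=[31]):
  L0: [31]
  root=31
After append 17 (leaves=[31, 17]):
  L0: [31, 17]
  L1: h(31,17)=(31*31+17)%997=978 -> [978]
  root=978
After append 77 (leaves=[31, 17, 77]):
  L0: [31, 17, 77]
  L1: h(31,17)=(31*31+17)%997=978 h(77,77)=(77*31+77)%997=470 -> [978, 470]
  L2: h(978,470)=(978*31+470)%997=878 -> [878]
  root=878
After append 35 (leaves=[31, 17, 77, 35]):
  L0: [31, 17, 77, 35]
  L1: h(31,17)=(31*31+17)%997=978 h(77,35)=(77*31+35)%997=428 -> [978, 428]
  L2: h(978,428)=(978*31+428)%997=836 -> [836]
  root=836
After append 7 (leaves=[31, 17, 77, 35, 7]):
  L0: [31, 17, 77, 35, 7]
  L1: h(31,17)=(31*31+17)%997=978 h(77,35)=(77*31+35)%997=428 h(7,7)=(7*31+7)%997=224 -> [978, 428, 224]
  L2: h(978,428)=(978*31+428)%997=836 h(224,224)=(224*31+224)%997=189 -> [836, 189]
  L3: h(836,189)=(836*31+189)%997=183 -> [183]
  root=183

Answer: 31 978 878 836 183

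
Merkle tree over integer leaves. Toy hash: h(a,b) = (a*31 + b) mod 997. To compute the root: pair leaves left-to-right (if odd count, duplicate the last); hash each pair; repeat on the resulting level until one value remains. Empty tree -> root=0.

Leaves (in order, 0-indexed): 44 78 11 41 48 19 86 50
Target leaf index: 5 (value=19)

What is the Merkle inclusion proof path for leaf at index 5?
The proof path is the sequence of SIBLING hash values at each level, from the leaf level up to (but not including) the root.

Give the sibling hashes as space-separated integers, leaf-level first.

L0 (leaves): [44, 78, 11, 41, 48, 19, 86, 50], target index=5
L1: h(44,78)=(44*31+78)%997=445 [pair 0] h(11,41)=(11*31+41)%997=382 [pair 1] h(48,19)=(48*31+19)%997=510 [pair 2] h(86,50)=(86*31+50)%997=722 [pair 3] -> [445, 382, 510, 722]
  Sibling for proof at L0: 48
L2: h(445,382)=(445*31+382)%997=219 [pair 0] h(510,722)=(510*31+722)%997=580 [pair 1] -> [219, 580]
  Sibling for proof at L1: 722
L3: h(219,580)=(219*31+580)%997=390 [pair 0] -> [390]
  Sibling for proof at L2: 219
Root: 390
Proof path (sibling hashes from leaf to root): [48, 722, 219]

Answer: 48 722 219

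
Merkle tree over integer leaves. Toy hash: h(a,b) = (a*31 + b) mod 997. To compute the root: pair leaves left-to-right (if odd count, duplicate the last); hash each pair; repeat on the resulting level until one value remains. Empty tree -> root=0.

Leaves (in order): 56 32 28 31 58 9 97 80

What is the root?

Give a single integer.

L0: [56, 32, 28, 31, 58, 9, 97, 80]
L1: h(56,32)=(56*31+32)%997=771 h(28,31)=(28*31+31)%997=899 h(58,9)=(58*31+9)%997=810 h(97,80)=(97*31+80)%997=96 -> [771, 899, 810, 96]
L2: h(771,899)=(771*31+899)%997=872 h(810,96)=(810*31+96)%997=281 -> [872, 281]
L3: h(872,281)=(872*31+281)%997=394 -> [394]

Answer: 394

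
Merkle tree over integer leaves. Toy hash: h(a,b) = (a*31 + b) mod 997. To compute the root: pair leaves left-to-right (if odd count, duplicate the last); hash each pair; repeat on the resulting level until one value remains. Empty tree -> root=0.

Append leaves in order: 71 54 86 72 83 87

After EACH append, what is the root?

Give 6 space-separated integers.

After append 71 (leaves=[71]):
  L0: [71]
  root=71
After append 54 (leaves=[71, 54]):
  L0: [71, 54]
  L1: h(71,54)=(71*31+54)%997=261 -> [261]
  root=261
After append 86 (leaves=[71, 54, 86]):
  L0: [71, 54, 86]
  L1: h(71,54)=(71*31+54)%997=261 h(86,86)=(86*31+86)%997=758 -> [261, 758]
  L2: h(261,758)=(261*31+758)%997=873 -> [873]
  root=873
After append 72 (leaves=[71, 54, 86, 72]):
  L0: [71, 54, 86, 72]
  L1: h(71,54)=(71*31+54)%997=261 h(86,72)=(86*31+72)%997=744 -> [261, 744]
  L2: h(261,744)=(261*31+744)%997=859 -> [859]
  root=859
After append 83 (leaves=[71, 54, 86, 72, 83]):
  L0: [71, 54, 86, 72, 83]
  L1: h(71,54)=(71*31+54)%997=261 h(86,72)=(86*31+72)%997=744 h(83,83)=(83*31+83)%997=662 -> [261, 744, 662]
  L2: h(261,744)=(261*31+744)%997=859 h(662,662)=(662*31+662)%997=247 -> [859, 247]
  L3: h(859,247)=(859*31+247)%997=954 -> [954]
  root=954
After append 87 (leaves=[71, 54, 86, 72, 83, 87]):
  L0: [71, 54, 86, 72, 83, 87]
  L1: h(71,54)=(71*31+54)%997=261 h(86,72)=(86*31+72)%997=744 h(83,87)=(83*31+87)%997=666 -> [261, 744, 666]
  L2: h(261,744)=(261*31+744)%997=859 h(666,666)=(666*31+666)%997=375 -> [859, 375]
  L3: h(859,375)=(859*31+375)%997=85 -> [85]
  root=85

Answer: 71 261 873 859 954 85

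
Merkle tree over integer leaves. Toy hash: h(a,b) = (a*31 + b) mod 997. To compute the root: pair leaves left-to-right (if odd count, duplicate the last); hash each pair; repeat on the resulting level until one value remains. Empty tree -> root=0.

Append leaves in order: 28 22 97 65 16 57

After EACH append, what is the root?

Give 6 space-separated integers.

Answer: 28 890 784 752 813 131

Derivation:
After append 28 (leaves=[28]):
  L0: [28]
  root=28
After append 22 (leaves=[28, 22]):
  L0: [28, 22]
  L1: h(28,22)=(28*31+22)%997=890 -> [890]
  root=890
After append 97 (leaves=[28, 22, 97]):
  L0: [28, 22, 97]
  L1: h(28,22)=(28*31+22)%997=890 h(97,97)=(97*31+97)%997=113 -> [890, 113]
  L2: h(890,113)=(890*31+113)%997=784 -> [784]
  root=784
After append 65 (leaves=[28, 22, 97, 65]):
  L0: [28, 22, 97, 65]
  L1: h(28,22)=(28*31+22)%997=890 h(97,65)=(97*31+65)%997=81 -> [890, 81]
  L2: h(890,81)=(890*31+81)%997=752 -> [752]
  root=752
After append 16 (leaves=[28, 22, 97, 65, 16]):
  L0: [28, 22, 97, 65, 16]
  L1: h(28,22)=(28*31+22)%997=890 h(97,65)=(97*31+65)%997=81 h(16,16)=(16*31+16)%997=512 -> [890, 81, 512]
  L2: h(890,81)=(890*31+81)%997=752 h(512,512)=(512*31+512)%997=432 -> [752, 432]
  L3: h(752,432)=(752*31+432)%997=813 -> [813]
  root=813
After append 57 (leaves=[28, 22, 97, 65, 16, 57]):
  L0: [28, 22, 97, 65, 16, 57]
  L1: h(28,22)=(28*31+22)%997=890 h(97,65)=(97*31+65)%997=81 h(16,57)=(16*31+57)%997=553 -> [890, 81, 553]
  L2: h(890,81)=(890*31+81)%997=752 h(553,553)=(553*31+553)%997=747 -> [752, 747]
  L3: h(752,747)=(752*31+747)%997=131 -> [131]
  root=131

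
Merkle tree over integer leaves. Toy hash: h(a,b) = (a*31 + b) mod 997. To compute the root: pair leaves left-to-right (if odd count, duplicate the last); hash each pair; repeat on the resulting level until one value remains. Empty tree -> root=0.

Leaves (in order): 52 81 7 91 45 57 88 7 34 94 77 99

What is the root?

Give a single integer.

L0: [52, 81, 7, 91, 45, 57, 88, 7, 34, 94, 77, 99]
L1: h(52,81)=(52*31+81)%997=696 h(7,91)=(7*31+91)%997=308 h(45,57)=(45*31+57)%997=455 h(88,7)=(88*31+7)%997=741 h(34,94)=(34*31+94)%997=151 h(77,99)=(77*31+99)%997=492 -> [696, 308, 455, 741, 151, 492]
L2: h(696,308)=(696*31+308)%997=947 h(455,741)=(455*31+741)%997=888 h(151,492)=(151*31+492)%997=188 -> [947, 888, 188]
L3: h(947,888)=(947*31+888)%997=335 h(188,188)=(188*31+188)%997=34 -> [335, 34]
L4: h(335,34)=(335*31+34)%997=449 -> [449]

Answer: 449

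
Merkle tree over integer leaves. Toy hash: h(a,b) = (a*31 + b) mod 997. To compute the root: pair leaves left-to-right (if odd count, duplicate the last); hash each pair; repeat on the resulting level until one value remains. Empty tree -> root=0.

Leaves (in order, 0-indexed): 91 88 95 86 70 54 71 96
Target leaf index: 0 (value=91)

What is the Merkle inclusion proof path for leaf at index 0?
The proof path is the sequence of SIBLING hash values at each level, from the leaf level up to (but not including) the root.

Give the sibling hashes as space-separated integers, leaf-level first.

Answer: 88 40 454

Derivation:
L0 (leaves): [91, 88, 95, 86, 70, 54, 71, 96], target index=0
L1: h(91,88)=(91*31+88)%997=915 [pair 0] h(95,86)=(95*31+86)%997=40 [pair 1] h(70,54)=(70*31+54)%997=230 [pair 2] h(71,96)=(71*31+96)%997=303 [pair 3] -> [915, 40, 230, 303]
  Sibling for proof at L0: 88
L2: h(915,40)=(915*31+40)%997=489 [pair 0] h(230,303)=(230*31+303)%997=454 [pair 1] -> [489, 454]
  Sibling for proof at L1: 40
L3: h(489,454)=(489*31+454)%997=658 [pair 0] -> [658]
  Sibling for proof at L2: 454
Root: 658
Proof path (sibling hashes from leaf to root): [88, 40, 454]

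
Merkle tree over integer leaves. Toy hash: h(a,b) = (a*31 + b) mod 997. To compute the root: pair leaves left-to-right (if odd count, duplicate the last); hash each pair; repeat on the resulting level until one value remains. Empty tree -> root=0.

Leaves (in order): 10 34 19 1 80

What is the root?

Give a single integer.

Answer: 90

Derivation:
L0: [10, 34, 19, 1, 80]
L1: h(10,34)=(10*31+34)%997=344 h(19,1)=(19*31+1)%997=590 h(80,80)=(80*31+80)%997=566 -> [344, 590, 566]
L2: h(344,590)=(344*31+590)%997=287 h(566,566)=(566*31+566)%997=166 -> [287, 166]
L3: h(287,166)=(287*31+166)%997=90 -> [90]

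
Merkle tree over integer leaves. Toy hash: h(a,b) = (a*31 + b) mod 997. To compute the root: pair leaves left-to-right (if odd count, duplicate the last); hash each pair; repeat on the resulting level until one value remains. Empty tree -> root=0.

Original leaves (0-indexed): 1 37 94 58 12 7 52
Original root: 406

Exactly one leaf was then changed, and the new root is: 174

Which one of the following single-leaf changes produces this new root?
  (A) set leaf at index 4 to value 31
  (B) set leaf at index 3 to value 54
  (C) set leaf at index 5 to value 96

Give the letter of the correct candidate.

Answer: C

Derivation:
Original leaves: [1, 37, 94, 58, 12, 7, 52]
Target new root: 174
Try each candidate change and compute the resulting root:
Candidate A: set leaf[4] = 31 -> leaves = [1, 37, 94, 58, 31, 7, 52]
  L0: [1, 37, 94, 58, 31, 7, 52]
  L1: h(1,37)=(1*31+37)%997=68 h(94,58)=(94*31+58)%997=978 h(31,7)=(31*31+7)%997=968 h(52,52)=(52*31+52)%997=667 -> [68, 978, 968, 667]
  L2: h(68,978)=(68*31+978)%997=95 h(968,667)=(968*31+667)%997=765 -> [95, 765]
  L3: h(95,765)=(95*31+765)%997=719 -> [719]
  root = 719 != target 174
Candidate B: set leaf[3] = 54 -> leaves = [1, 37, 94, 54, 12, 7, 52]
  L0: [1, 37, 94, 54, 12, 7, 52]
  L1: h(1,37)=(1*31+37)%997=68 h(94,54)=(94*31+54)%997=974 h(12,7)=(12*31+7)%997=379 h(52,52)=(52*31+52)%997=667 -> [68, 974, 379, 667]
  L2: h(68,974)=(68*31+974)%997=91 h(379,667)=(379*31+667)%997=452 -> [91, 452]
  L3: h(91,452)=(91*31+452)%997=282 -> [282]
  root = 282 != target 174
Candidate C: set leaf[5] = 96 -> leaves = [1, 37, 94, 58, 12, 96, 52]
  L0: [1, 37, 94, 58, 12, 96, 52]
  L1: h(1,37)=(1*31+37)%997=68 h(94,58)=(94*31+58)%997=978 h(12,96)=(12*31+96)%997=468 h(52,52)=(52*31+52)%997=667 -> [68, 978, 468, 667]
  L2: h(68,978)=(68*31+978)%997=95 h(468,667)=(468*31+667)%997=220 -> [95, 220]
  L3: h(95,220)=(95*31+220)%997=174 -> [174]
  root = 174 == target 174  ** MATCH **
Candidate C produces the target root.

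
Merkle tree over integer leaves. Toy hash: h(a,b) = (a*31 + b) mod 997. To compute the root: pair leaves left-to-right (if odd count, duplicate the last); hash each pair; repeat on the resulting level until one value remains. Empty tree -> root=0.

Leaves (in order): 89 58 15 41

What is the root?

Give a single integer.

Answer: 97

Derivation:
L0: [89, 58, 15, 41]
L1: h(89,58)=(89*31+58)%997=823 h(15,41)=(15*31+41)%997=506 -> [823, 506]
L2: h(823,506)=(823*31+506)%997=97 -> [97]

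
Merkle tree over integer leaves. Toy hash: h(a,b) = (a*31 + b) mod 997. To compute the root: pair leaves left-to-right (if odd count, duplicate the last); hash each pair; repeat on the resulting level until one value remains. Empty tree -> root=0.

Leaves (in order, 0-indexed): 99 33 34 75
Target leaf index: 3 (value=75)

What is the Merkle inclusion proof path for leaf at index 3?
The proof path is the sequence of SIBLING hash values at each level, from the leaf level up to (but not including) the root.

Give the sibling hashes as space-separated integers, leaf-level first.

Answer: 34 111

Derivation:
L0 (leaves): [99, 33, 34, 75], target index=3
L1: h(99,33)=(99*31+33)%997=111 [pair 0] h(34,75)=(34*31+75)%997=132 [pair 1] -> [111, 132]
  Sibling for proof at L0: 34
L2: h(111,132)=(111*31+132)%997=582 [pair 0] -> [582]
  Sibling for proof at L1: 111
Root: 582
Proof path (sibling hashes from leaf to root): [34, 111]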